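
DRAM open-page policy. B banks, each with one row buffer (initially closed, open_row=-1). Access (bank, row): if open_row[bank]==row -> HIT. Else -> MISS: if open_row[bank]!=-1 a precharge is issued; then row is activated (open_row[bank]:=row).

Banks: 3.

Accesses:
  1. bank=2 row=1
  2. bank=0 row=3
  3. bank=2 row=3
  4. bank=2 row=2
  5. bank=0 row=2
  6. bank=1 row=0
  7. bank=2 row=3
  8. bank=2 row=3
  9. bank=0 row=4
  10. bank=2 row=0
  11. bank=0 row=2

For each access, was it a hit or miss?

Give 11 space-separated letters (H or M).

Acc 1: bank2 row1 -> MISS (open row1); precharges=0
Acc 2: bank0 row3 -> MISS (open row3); precharges=0
Acc 3: bank2 row3 -> MISS (open row3); precharges=1
Acc 4: bank2 row2 -> MISS (open row2); precharges=2
Acc 5: bank0 row2 -> MISS (open row2); precharges=3
Acc 6: bank1 row0 -> MISS (open row0); precharges=3
Acc 7: bank2 row3 -> MISS (open row3); precharges=4
Acc 8: bank2 row3 -> HIT
Acc 9: bank0 row4 -> MISS (open row4); precharges=5
Acc 10: bank2 row0 -> MISS (open row0); precharges=6
Acc 11: bank0 row2 -> MISS (open row2); precharges=7

Answer: M M M M M M M H M M M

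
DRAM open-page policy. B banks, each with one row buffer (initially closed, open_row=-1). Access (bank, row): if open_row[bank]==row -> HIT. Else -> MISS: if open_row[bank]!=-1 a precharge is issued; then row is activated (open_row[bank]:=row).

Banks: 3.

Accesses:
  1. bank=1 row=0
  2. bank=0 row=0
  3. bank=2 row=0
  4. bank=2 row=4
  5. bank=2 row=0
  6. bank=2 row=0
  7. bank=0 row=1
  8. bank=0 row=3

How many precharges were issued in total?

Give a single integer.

Answer: 4

Derivation:
Acc 1: bank1 row0 -> MISS (open row0); precharges=0
Acc 2: bank0 row0 -> MISS (open row0); precharges=0
Acc 3: bank2 row0 -> MISS (open row0); precharges=0
Acc 4: bank2 row4 -> MISS (open row4); precharges=1
Acc 5: bank2 row0 -> MISS (open row0); precharges=2
Acc 6: bank2 row0 -> HIT
Acc 7: bank0 row1 -> MISS (open row1); precharges=3
Acc 8: bank0 row3 -> MISS (open row3); precharges=4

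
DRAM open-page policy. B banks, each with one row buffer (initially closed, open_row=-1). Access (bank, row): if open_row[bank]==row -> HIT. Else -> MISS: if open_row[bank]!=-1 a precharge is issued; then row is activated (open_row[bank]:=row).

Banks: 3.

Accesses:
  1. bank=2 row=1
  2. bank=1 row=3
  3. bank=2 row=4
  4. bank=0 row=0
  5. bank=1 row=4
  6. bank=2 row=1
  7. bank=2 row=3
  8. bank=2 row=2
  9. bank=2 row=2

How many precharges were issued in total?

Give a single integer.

Acc 1: bank2 row1 -> MISS (open row1); precharges=0
Acc 2: bank1 row3 -> MISS (open row3); precharges=0
Acc 3: bank2 row4 -> MISS (open row4); precharges=1
Acc 4: bank0 row0 -> MISS (open row0); precharges=1
Acc 5: bank1 row4 -> MISS (open row4); precharges=2
Acc 6: bank2 row1 -> MISS (open row1); precharges=3
Acc 7: bank2 row3 -> MISS (open row3); precharges=4
Acc 8: bank2 row2 -> MISS (open row2); precharges=5
Acc 9: bank2 row2 -> HIT

Answer: 5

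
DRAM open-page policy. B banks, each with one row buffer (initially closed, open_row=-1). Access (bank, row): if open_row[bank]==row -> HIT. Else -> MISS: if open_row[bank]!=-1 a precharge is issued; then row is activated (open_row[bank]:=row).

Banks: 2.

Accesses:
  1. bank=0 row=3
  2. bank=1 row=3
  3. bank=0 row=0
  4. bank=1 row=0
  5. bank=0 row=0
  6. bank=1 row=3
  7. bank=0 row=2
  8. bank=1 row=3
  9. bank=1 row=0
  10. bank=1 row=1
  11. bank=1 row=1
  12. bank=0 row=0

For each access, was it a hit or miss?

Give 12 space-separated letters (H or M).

Acc 1: bank0 row3 -> MISS (open row3); precharges=0
Acc 2: bank1 row3 -> MISS (open row3); precharges=0
Acc 3: bank0 row0 -> MISS (open row0); precharges=1
Acc 4: bank1 row0 -> MISS (open row0); precharges=2
Acc 5: bank0 row0 -> HIT
Acc 6: bank1 row3 -> MISS (open row3); precharges=3
Acc 7: bank0 row2 -> MISS (open row2); precharges=4
Acc 8: bank1 row3 -> HIT
Acc 9: bank1 row0 -> MISS (open row0); precharges=5
Acc 10: bank1 row1 -> MISS (open row1); precharges=6
Acc 11: bank1 row1 -> HIT
Acc 12: bank0 row0 -> MISS (open row0); precharges=7

Answer: M M M M H M M H M M H M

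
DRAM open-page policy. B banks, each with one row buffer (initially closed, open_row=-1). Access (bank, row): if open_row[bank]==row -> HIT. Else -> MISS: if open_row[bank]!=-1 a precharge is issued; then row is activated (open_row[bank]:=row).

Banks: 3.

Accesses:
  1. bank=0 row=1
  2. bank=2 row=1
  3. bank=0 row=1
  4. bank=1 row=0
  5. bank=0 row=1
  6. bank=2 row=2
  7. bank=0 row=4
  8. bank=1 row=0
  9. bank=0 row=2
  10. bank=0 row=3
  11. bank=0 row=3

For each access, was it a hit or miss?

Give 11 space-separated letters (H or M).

Acc 1: bank0 row1 -> MISS (open row1); precharges=0
Acc 2: bank2 row1 -> MISS (open row1); precharges=0
Acc 3: bank0 row1 -> HIT
Acc 4: bank1 row0 -> MISS (open row0); precharges=0
Acc 5: bank0 row1 -> HIT
Acc 6: bank2 row2 -> MISS (open row2); precharges=1
Acc 7: bank0 row4 -> MISS (open row4); precharges=2
Acc 8: bank1 row0 -> HIT
Acc 9: bank0 row2 -> MISS (open row2); precharges=3
Acc 10: bank0 row3 -> MISS (open row3); precharges=4
Acc 11: bank0 row3 -> HIT

Answer: M M H M H M M H M M H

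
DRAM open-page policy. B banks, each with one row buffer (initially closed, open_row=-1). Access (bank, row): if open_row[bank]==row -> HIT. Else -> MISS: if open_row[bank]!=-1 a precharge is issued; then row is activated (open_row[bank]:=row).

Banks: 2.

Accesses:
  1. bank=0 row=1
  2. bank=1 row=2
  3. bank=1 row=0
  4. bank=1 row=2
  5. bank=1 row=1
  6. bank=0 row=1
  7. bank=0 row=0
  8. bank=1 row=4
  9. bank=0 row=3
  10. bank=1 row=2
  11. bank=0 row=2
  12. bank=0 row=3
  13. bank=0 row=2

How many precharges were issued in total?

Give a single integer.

Acc 1: bank0 row1 -> MISS (open row1); precharges=0
Acc 2: bank1 row2 -> MISS (open row2); precharges=0
Acc 3: bank1 row0 -> MISS (open row0); precharges=1
Acc 4: bank1 row2 -> MISS (open row2); precharges=2
Acc 5: bank1 row1 -> MISS (open row1); precharges=3
Acc 6: bank0 row1 -> HIT
Acc 7: bank0 row0 -> MISS (open row0); precharges=4
Acc 8: bank1 row4 -> MISS (open row4); precharges=5
Acc 9: bank0 row3 -> MISS (open row3); precharges=6
Acc 10: bank1 row2 -> MISS (open row2); precharges=7
Acc 11: bank0 row2 -> MISS (open row2); precharges=8
Acc 12: bank0 row3 -> MISS (open row3); precharges=9
Acc 13: bank0 row2 -> MISS (open row2); precharges=10

Answer: 10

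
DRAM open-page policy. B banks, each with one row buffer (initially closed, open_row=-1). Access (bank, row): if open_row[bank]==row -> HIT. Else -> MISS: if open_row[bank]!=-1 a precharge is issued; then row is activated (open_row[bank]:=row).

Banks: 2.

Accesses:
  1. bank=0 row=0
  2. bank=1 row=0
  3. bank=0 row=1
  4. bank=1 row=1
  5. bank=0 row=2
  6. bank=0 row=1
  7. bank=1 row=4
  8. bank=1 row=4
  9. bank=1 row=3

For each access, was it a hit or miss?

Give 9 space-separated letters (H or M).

Answer: M M M M M M M H M

Derivation:
Acc 1: bank0 row0 -> MISS (open row0); precharges=0
Acc 2: bank1 row0 -> MISS (open row0); precharges=0
Acc 3: bank0 row1 -> MISS (open row1); precharges=1
Acc 4: bank1 row1 -> MISS (open row1); precharges=2
Acc 5: bank0 row2 -> MISS (open row2); precharges=3
Acc 6: bank0 row1 -> MISS (open row1); precharges=4
Acc 7: bank1 row4 -> MISS (open row4); precharges=5
Acc 8: bank1 row4 -> HIT
Acc 9: bank1 row3 -> MISS (open row3); precharges=6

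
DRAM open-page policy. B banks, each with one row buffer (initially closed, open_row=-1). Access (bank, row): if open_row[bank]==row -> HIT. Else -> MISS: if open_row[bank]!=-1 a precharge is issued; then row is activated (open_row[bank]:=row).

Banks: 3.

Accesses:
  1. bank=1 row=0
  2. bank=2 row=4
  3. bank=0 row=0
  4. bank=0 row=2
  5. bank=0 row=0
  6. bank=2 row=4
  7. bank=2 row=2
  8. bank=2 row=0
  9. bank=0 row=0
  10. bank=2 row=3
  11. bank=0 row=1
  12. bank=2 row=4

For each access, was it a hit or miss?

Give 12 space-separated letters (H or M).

Answer: M M M M M H M M H M M M

Derivation:
Acc 1: bank1 row0 -> MISS (open row0); precharges=0
Acc 2: bank2 row4 -> MISS (open row4); precharges=0
Acc 3: bank0 row0 -> MISS (open row0); precharges=0
Acc 4: bank0 row2 -> MISS (open row2); precharges=1
Acc 5: bank0 row0 -> MISS (open row0); precharges=2
Acc 6: bank2 row4 -> HIT
Acc 7: bank2 row2 -> MISS (open row2); precharges=3
Acc 8: bank2 row0 -> MISS (open row0); precharges=4
Acc 9: bank0 row0 -> HIT
Acc 10: bank2 row3 -> MISS (open row3); precharges=5
Acc 11: bank0 row1 -> MISS (open row1); precharges=6
Acc 12: bank2 row4 -> MISS (open row4); precharges=7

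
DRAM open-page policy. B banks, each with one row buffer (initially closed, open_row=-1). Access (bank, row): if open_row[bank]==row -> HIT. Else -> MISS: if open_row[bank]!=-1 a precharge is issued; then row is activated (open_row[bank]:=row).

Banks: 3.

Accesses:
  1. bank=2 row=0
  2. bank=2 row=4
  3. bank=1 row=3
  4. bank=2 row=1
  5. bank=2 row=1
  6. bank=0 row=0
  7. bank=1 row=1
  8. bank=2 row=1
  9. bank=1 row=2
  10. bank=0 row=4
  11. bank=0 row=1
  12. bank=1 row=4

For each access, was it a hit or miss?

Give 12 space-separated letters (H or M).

Answer: M M M M H M M H M M M M

Derivation:
Acc 1: bank2 row0 -> MISS (open row0); precharges=0
Acc 2: bank2 row4 -> MISS (open row4); precharges=1
Acc 3: bank1 row3 -> MISS (open row3); precharges=1
Acc 4: bank2 row1 -> MISS (open row1); precharges=2
Acc 5: bank2 row1 -> HIT
Acc 6: bank0 row0 -> MISS (open row0); precharges=2
Acc 7: bank1 row1 -> MISS (open row1); precharges=3
Acc 8: bank2 row1 -> HIT
Acc 9: bank1 row2 -> MISS (open row2); precharges=4
Acc 10: bank0 row4 -> MISS (open row4); precharges=5
Acc 11: bank0 row1 -> MISS (open row1); precharges=6
Acc 12: bank1 row4 -> MISS (open row4); precharges=7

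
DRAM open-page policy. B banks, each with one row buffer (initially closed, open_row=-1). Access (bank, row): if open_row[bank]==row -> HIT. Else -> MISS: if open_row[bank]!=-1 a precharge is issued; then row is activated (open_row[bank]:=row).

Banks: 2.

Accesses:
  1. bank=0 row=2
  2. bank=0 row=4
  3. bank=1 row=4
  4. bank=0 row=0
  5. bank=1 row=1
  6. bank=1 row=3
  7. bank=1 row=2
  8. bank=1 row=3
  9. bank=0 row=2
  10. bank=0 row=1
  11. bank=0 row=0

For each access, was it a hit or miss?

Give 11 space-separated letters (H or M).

Answer: M M M M M M M M M M M

Derivation:
Acc 1: bank0 row2 -> MISS (open row2); precharges=0
Acc 2: bank0 row4 -> MISS (open row4); precharges=1
Acc 3: bank1 row4 -> MISS (open row4); precharges=1
Acc 4: bank0 row0 -> MISS (open row0); precharges=2
Acc 5: bank1 row1 -> MISS (open row1); precharges=3
Acc 6: bank1 row3 -> MISS (open row3); precharges=4
Acc 7: bank1 row2 -> MISS (open row2); precharges=5
Acc 8: bank1 row3 -> MISS (open row3); precharges=6
Acc 9: bank0 row2 -> MISS (open row2); precharges=7
Acc 10: bank0 row1 -> MISS (open row1); precharges=8
Acc 11: bank0 row0 -> MISS (open row0); precharges=9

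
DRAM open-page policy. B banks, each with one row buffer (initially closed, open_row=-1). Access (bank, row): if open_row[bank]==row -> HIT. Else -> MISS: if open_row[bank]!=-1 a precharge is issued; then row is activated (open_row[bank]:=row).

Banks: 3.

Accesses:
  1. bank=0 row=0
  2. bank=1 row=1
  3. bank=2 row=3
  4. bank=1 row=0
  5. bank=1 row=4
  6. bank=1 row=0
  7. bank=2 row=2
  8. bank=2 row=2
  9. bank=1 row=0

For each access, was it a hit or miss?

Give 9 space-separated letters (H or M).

Acc 1: bank0 row0 -> MISS (open row0); precharges=0
Acc 2: bank1 row1 -> MISS (open row1); precharges=0
Acc 3: bank2 row3 -> MISS (open row3); precharges=0
Acc 4: bank1 row0 -> MISS (open row0); precharges=1
Acc 5: bank1 row4 -> MISS (open row4); precharges=2
Acc 6: bank1 row0 -> MISS (open row0); precharges=3
Acc 7: bank2 row2 -> MISS (open row2); precharges=4
Acc 8: bank2 row2 -> HIT
Acc 9: bank1 row0 -> HIT

Answer: M M M M M M M H H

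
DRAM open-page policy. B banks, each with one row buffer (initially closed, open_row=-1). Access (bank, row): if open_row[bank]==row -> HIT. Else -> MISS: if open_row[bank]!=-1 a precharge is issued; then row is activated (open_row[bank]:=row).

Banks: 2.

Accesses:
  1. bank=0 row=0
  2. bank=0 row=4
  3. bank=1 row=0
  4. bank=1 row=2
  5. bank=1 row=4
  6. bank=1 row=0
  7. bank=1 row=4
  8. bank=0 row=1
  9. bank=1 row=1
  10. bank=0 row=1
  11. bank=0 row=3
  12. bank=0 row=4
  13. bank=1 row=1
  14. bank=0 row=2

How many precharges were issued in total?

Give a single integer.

Answer: 10

Derivation:
Acc 1: bank0 row0 -> MISS (open row0); precharges=0
Acc 2: bank0 row4 -> MISS (open row4); precharges=1
Acc 3: bank1 row0 -> MISS (open row0); precharges=1
Acc 4: bank1 row2 -> MISS (open row2); precharges=2
Acc 5: bank1 row4 -> MISS (open row4); precharges=3
Acc 6: bank1 row0 -> MISS (open row0); precharges=4
Acc 7: bank1 row4 -> MISS (open row4); precharges=5
Acc 8: bank0 row1 -> MISS (open row1); precharges=6
Acc 9: bank1 row1 -> MISS (open row1); precharges=7
Acc 10: bank0 row1 -> HIT
Acc 11: bank0 row3 -> MISS (open row3); precharges=8
Acc 12: bank0 row4 -> MISS (open row4); precharges=9
Acc 13: bank1 row1 -> HIT
Acc 14: bank0 row2 -> MISS (open row2); precharges=10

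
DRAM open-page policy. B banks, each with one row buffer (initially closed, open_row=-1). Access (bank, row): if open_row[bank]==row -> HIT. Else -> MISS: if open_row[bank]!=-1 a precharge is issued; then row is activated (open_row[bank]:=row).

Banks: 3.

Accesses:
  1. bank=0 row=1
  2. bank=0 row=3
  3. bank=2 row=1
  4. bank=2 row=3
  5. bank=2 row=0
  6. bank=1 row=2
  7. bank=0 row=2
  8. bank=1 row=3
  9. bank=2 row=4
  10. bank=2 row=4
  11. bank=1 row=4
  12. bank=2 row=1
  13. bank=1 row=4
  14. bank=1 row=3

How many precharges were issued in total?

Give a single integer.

Answer: 9

Derivation:
Acc 1: bank0 row1 -> MISS (open row1); precharges=0
Acc 2: bank0 row3 -> MISS (open row3); precharges=1
Acc 3: bank2 row1 -> MISS (open row1); precharges=1
Acc 4: bank2 row3 -> MISS (open row3); precharges=2
Acc 5: bank2 row0 -> MISS (open row0); precharges=3
Acc 6: bank1 row2 -> MISS (open row2); precharges=3
Acc 7: bank0 row2 -> MISS (open row2); precharges=4
Acc 8: bank1 row3 -> MISS (open row3); precharges=5
Acc 9: bank2 row4 -> MISS (open row4); precharges=6
Acc 10: bank2 row4 -> HIT
Acc 11: bank1 row4 -> MISS (open row4); precharges=7
Acc 12: bank2 row1 -> MISS (open row1); precharges=8
Acc 13: bank1 row4 -> HIT
Acc 14: bank1 row3 -> MISS (open row3); precharges=9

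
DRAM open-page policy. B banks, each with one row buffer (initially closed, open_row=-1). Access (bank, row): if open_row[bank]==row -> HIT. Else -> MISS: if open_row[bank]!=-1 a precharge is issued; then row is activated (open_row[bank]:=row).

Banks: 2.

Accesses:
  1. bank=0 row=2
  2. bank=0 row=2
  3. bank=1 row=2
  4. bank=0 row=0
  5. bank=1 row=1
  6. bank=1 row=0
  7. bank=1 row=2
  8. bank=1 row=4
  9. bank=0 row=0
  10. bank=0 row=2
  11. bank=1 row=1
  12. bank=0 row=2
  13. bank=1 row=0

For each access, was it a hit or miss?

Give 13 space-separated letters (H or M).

Answer: M H M M M M M M H M M H M

Derivation:
Acc 1: bank0 row2 -> MISS (open row2); precharges=0
Acc 2: bank0 row2 -> HIT
Acc 3: bank1 row2 -> MISS (open row2); precharges=0
Acc 4: bank0 row0 -> MISS (open row0); precharges=1
Acc 5: bank1 row1 -> MISS (open row1); precharges=2
Acc 6: bank1 row0 -> MISS (open row0); precharges=3
Acc 7: bank1 row2 -> MISS (open row2); precharges=4
Acc 8: bank1 row4 -> MISS (open row4); precharges=5
Acc 9: bank0 row0 -> HIT
Acc 10: bank0 row2 -> MISS (open row2); precharges=6
Acc 11: bank1 row1 -> MISS (open row1); precharges=7
Acc 12: bank0 row2 -> HIT
Acc 13: bank1 row0 -> MISS (open row0); precharges=8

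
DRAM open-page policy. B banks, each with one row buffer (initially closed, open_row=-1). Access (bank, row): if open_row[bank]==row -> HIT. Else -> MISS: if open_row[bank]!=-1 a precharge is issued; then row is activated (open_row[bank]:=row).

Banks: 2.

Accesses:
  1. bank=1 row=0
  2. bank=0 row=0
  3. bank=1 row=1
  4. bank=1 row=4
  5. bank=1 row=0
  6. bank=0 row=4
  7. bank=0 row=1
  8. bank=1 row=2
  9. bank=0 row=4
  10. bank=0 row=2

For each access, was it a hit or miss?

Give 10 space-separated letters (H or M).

Answer: M M M M M M M M M M

Derivation:
Acc 1: bank1 row0 -> MISS (open row0); precharges=0
Acc 2: bank0 row0 -> MISS (open row0); precharges=0
Acc 3: bank1 row1 -> MISS (open row1); precharges=1
Acc 4: bank1 row4 -> MISS (open row4); precharges=2
Acc 5: bank1 row0 -> MISS (open row0); precharges=3
Acc 6: bank0 row4 -> MISS (open row4); precharges=4
Acc 7: bank0 row1 -> MISS (open row1); precharges=5
Acc 8: bank1 row2 -> MISS (open row2); precharges=6
Acc 9: bank0 row4 -> MISS (open row4); precharges=7
Acc 10: bank0 row2 -> MISS (open row2); precharges=8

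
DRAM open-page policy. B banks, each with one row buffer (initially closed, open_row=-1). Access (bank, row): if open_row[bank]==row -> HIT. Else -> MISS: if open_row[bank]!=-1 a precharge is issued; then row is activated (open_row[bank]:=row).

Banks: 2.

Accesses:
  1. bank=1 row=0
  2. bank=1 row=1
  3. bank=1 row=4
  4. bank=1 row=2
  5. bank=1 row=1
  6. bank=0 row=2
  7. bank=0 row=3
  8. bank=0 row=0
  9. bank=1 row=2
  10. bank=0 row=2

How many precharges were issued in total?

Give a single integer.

Acc 1: bank1 row0 -> MISS (open row0); precharges=0
Acc 2: bank1 row1 -> MISS (open row1); precharges=1
Acc 3: bank1 row4 -> MISS (open row4); precharges=2
Acc 4: bank1 row2 -> MISS (open row2); precharges=3
Acc 5: bank1 row1 -> MISS (open row1); precharges=4
Acc 6: bank0 row2 -> MISS (open row2); precharges=4
Acc 7: bank0 row3 -> MISS (open row3); precharges=5
Acc 8: bank0 row0 -> MISS (open row0); precharges=6
Acc 9: bank1 row2 -> MISS (open row2); precharges=7
Acc 10: bank0 row2 -> MISS (open row2); precharges=8

Answer: 8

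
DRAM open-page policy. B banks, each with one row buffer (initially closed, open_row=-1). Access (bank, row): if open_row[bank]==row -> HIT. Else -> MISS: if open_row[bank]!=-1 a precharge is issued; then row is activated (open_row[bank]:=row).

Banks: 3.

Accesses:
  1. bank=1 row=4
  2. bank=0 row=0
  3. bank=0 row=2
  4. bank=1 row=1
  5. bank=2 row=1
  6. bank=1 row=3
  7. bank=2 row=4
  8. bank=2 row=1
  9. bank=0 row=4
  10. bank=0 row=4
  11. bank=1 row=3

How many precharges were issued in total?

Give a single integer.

Answer: 6

Derivation:
Acc 1: bank1 row4 -> MISS (open row4); precharges=0
Acc 2: bank0 row0 -> MISS (open row0); precharges=0
Acc 3: bank0 row2 -> MISS (open row2); precharges=1
Acc 4: bank1 row1 -> MISS (open row1); precharges=2
Acc 5: bank2 row1 -> MISS (open row1); precharges=2
Acc 6: bank1 row3 -> MISS (open row3); precharges=3
Acc 7: bank2 row4 -> MISS (open row4); precharges=4
Acc 8: bank2 row1 -> MISS (open row1); precharges=5
Acc 9: bank0 row4 -> MISS (open row4); precharges=6
Acc 10: bank0 row4 -> HIT
Acc 11: bank1 row3 -> HIT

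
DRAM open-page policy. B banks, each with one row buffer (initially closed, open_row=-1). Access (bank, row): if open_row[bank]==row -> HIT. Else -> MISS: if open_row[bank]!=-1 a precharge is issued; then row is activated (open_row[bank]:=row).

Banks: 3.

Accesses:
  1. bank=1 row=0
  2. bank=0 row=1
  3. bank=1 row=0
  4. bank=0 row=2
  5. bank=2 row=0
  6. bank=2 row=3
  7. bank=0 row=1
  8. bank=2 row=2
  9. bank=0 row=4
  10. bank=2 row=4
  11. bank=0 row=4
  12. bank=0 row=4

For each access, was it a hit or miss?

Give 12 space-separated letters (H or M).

Acc 1: bank1 row0 -> MISS (open row0); precharges=0
Acc 2: bank0 row1 -> MISS (open row1); precharges=0
Acc 3: bank1 row0 -> HIT
Acc 4: bank0 row2 -> MISS (open row2); precharges=1
Acc 5: bank2 row0 -> MISS (open row0); precharges=1
Acc 6: bank2 row3 -> MISS (open row3); precharges=2
Acc 7: bank0 row1 -> MISS (open row1); precharges=3
Acc 8: bank2 row2 -> MISS (open row2); precharges=4
Acc 9: bank0 row4 -> MISS (open row4); precharges=5
Acc 10: bank2 row4 -> MISS (open row4); precharges=6
Acc 11: bank0 row4 -> HIT
Acc 12: bank0 row4 -> HIT

Answer: M M H M M M M M M M H H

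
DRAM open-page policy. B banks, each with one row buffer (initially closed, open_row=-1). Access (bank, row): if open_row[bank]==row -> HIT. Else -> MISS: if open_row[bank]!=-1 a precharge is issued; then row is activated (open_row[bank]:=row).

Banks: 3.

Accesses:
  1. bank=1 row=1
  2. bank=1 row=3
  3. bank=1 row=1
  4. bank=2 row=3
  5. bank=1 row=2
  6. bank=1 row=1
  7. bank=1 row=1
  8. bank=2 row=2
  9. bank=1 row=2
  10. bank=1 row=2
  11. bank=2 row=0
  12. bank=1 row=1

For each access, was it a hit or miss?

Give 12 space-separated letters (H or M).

Acc 1: bank1 row1 -> MISS (open row1); precharges=0
Acc 2: bank1 row3 -> MISS (open row3); precharges=1
Acc 3: bank1 row1 -> MISS (open row1); precharges=2
Acc 4: bank2 row3 -> MISS (open row3); precharges=2
Acc 5: bank1 row2 -> MISS (open row2); precharges=3
Acc 6: bank1 row1 -> MISS (open row1); precharges=4
Acc 7: bank1 row1 -> HIT
Acc 8: bank2 row2 -> MISS (open row2); precharges=5
Acc 9: bank1 row2 -> MISS (open row2); precharges=6
Acc 10: bank1 row2 -> HIT
Acc 11: bank2 row0 -> MISS (open row0); precharges=7
Acc 12: bank1 row1 -> MISS (open row1); precharges=8

Answer: M M M M M M H M M H M M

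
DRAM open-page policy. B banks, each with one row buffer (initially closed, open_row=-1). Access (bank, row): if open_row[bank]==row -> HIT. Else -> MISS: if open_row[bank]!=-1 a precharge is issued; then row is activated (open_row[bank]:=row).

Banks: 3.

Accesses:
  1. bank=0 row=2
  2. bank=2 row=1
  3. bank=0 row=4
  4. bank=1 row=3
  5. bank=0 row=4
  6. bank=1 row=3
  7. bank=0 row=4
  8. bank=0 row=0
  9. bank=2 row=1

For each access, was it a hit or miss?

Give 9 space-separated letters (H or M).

Acc 1: bank0 row2 -> MISS (open row2); precharges=0
Acc 2: bank2 row1 -> MISS (open row1); precharges=0
Acc 3: bank0 row4 -> MISS (open row4); precharges=1
Acc 4: bank1 row3 -> MISS (open row3); precharges=1
Acc 5: bank0 row4 -> HIT
Acc 6: bank1 row3 -> HIT
Acc 7: bank0 row4 -> HIT
Acc 8: bank0 row0 -> MISS (open row0); precharges=2
Acc 9: bank2 row1 -> HIT

Answer: M M M M H H H M H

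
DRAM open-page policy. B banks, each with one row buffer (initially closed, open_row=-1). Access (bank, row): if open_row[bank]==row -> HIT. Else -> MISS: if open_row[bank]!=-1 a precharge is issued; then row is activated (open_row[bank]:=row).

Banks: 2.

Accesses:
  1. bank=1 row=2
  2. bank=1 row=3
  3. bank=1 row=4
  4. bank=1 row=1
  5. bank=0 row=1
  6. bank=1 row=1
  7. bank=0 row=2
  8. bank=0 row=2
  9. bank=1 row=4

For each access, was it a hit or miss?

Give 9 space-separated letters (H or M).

Acc 1: bank1 row2 -> MISS (open row2); precharges=0
Acc 2: bank1 row3 -> MISS (open row3); precharges=1
Acc 3: bank1 row4 -> MISS (open row4); precharges=2
Acc 4: bank1 row1 -> MISS (open row1); precharges=3
Acc 5: bank0 row1 -> MISS (open row1); precharges=3
Acc 6: bank1 row1 -> HIT
Acc 7: bank0 row2 -> MISS (open row2); precharges=4
Acc 8: bank0 row2 -> HIT
Acc 9: bank1 row4 -> MISS (open row4); precharges=5

Answer: M M M M M H M H M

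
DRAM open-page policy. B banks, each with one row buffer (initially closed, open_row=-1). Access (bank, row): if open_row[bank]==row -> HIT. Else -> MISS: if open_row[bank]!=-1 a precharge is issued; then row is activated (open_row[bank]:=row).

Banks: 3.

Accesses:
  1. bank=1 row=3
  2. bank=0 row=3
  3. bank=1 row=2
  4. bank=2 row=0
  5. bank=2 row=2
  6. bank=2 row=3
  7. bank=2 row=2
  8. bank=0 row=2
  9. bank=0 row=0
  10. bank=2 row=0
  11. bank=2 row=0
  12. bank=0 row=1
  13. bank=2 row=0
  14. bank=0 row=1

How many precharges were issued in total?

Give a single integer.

Acc 1: bank1 row3 -> MISS (open row3); precharges=0
Acc 2: bank0 row3 -> MISS (open row3); precharges=0
Acc 3: bank1 row2 -> MISS (open row2); precharges=1
Acc 4: bank2 row0 -> MISS (open row0); precharges=1
Acc 5: bank2 row2 -> MISS (open row2); precharges=2
Acc 6: bank2 row3 -> MISS (open row3); precharges=3
Acc 7: bank2 row2 -> MISS (open row2); precharges=4
Acc 8: bank0 row2 -> MISS (open row2); precharges=5
Acc 9: bank0 row0 -> MISS (open row0); precharges=6
Acc 10: bank2 row0 -> MISS (open row0); precharges=7
Acc 11: bank2 row0 -> HIT
Acc 12: bank0 row1 -> MISS (open row1); precharges=8
Acc 13: bank2 row0 -> HIT
Acc 14: bank0 row1 -> HIT

Answer: 8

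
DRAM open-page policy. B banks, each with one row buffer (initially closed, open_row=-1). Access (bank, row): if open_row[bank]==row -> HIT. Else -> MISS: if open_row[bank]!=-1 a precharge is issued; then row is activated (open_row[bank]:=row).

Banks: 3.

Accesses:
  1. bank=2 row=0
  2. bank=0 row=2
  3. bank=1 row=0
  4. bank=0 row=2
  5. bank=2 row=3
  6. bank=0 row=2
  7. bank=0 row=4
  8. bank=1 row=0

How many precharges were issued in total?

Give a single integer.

Acc 1: bank2 row0 -> MISS (open row0); precharges=0
Acc 2: bank0 row2 -> MISS (open row2); precharges=0
Acc 3: bank1 row0 -> MISS (open row0); precharges=0
Acc 4: bank0 row2 -> HIT
Acc 5: bank2 row3 -> MISS (open row3); precharges=1
Acc 6: bank0 row2 -> HIT
Acc 7: bank0 row4 -> MISS (open row4); precharges=2
Acc 8: bank1 row0 -> HIT

Answer: 2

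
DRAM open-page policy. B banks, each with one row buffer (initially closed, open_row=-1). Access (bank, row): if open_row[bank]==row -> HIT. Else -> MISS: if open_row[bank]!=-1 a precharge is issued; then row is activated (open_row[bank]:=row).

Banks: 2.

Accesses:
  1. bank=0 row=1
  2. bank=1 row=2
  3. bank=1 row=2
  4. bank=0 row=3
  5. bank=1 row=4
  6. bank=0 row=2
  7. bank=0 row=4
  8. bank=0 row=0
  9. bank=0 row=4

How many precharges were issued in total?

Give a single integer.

Acc 1: bank0 row1 -> MISS (open row1); precharges=0
Acc 2: bank1 row2 -> MISS (open row2); precharges=0
Acc 3: bank1 row2 -> HIT
Acc 4: bank0 row3 -> MISS (open row3); precharges=1
Acc 5: bank1 row4 -> MISS (open row4); precharges=2
Acc 6: bank0 row2 -> MISS (open row2); precharges=3
Acc 7: bank0 row4 -> MISS (open row4); precharges=4
Acc 8: bank0 row0 -> MISS (open row0); precharges=5
Acc 9: bank0 row4 -> MISS (open row4); precharges=6

Answer: 6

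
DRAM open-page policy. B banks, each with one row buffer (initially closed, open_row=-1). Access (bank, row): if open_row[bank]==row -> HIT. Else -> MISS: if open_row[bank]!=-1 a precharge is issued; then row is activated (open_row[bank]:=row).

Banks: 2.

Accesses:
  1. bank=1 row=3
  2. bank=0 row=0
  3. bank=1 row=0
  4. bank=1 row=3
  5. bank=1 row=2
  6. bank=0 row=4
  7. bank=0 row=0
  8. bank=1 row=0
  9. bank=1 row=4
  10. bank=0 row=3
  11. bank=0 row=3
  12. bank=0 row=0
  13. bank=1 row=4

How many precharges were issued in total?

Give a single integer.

Acc 1: bank1 row3 -> MISS (open row3); precharges=0
Acc 2: bank0 row0 -> MISS (open row0); precharges=0
Acc 3: bank1 row0 -> MISS (open row0); precharges=1
Acc 4: bank1 row3 -> MISS (open row3); precharges=2
Acc 5: bank1 row2 -> MISS (open row2); precharges=3
Acc 6: bank0 row4 -> MISS (open row4); precharges=4
Acc 7: bank0 row0 -> MISS (open row0); precharges=5
Acc 8: bank1 row0 -> MISS (open row0); precharges=6
Acc 9: bank1 row4 -> MISS (open row4); precharges=7
Acc 10: bank0 row3 -> MISS (open row3); precharges=8
Acc 11: bank0 row3 -> HIT
Acc 12: bank0 row0 -> MISS (open row0); precharges=9
Acc 13: bank1 row4 -> HIT

Answer: 9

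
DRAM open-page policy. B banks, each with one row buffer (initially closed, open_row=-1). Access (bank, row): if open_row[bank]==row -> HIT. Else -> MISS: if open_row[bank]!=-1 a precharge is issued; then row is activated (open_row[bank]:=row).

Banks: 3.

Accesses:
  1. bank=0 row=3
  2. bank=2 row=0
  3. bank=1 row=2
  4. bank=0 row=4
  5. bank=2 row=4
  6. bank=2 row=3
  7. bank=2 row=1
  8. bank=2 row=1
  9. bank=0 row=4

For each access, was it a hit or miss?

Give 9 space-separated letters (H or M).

Acc 1: bank0 row3 -> MISS (open row3); precharges=0
Acc 2: bank2 row0 -> MISS (open row0); precharges=0
Acc 3: bank1 row2 -> MISS (open row2); precharges=0
Acc 4: bank0 row4 -> MISS (open row4); precharges=1
Acc 5: bank2 row4 -> MISS (open row4); precharges=2
Acc 6: bank2 row3 -> MISS (open row3); precharges=3
Acc 7: bank2 row1 -> MISS (open row1); precharges=4
Acc 8: bank2 row1 -> HIT
Acc 9: bank0 row4 -> HIT

Answer: M M M M M M M H H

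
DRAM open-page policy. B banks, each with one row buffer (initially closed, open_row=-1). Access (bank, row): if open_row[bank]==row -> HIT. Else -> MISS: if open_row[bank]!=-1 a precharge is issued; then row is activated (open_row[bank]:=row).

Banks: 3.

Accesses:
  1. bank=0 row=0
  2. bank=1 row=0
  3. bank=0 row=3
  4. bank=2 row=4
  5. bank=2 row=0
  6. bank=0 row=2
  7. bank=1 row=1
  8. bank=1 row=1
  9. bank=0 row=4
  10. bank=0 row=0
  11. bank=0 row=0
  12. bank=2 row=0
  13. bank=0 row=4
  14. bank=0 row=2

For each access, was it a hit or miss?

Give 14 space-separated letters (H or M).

Answer: M M M M M M M H M M H H M M

Derivation:
Acc 1: bank0 row0 -> MISS (open row0); precharges=0
Acc 2: bank1 row0 -> MISS (open row0); precharges=0
Acc 3: bank0 row3 -> MISS (open row3); precharges=1
Acc 4: bank2 row4 -> MISS (open row4); precharges=1
Acc 5: bank2 row0 -> MISS (open row0); precharges=2
Acc 6: bank0 row2 -> MISS (open row2); precharges=3
Acc 7: bank1 row1 -> MISS (open row1); precharges=4
Acc 8: bank1 row1 -> HIT
Acc 9: bank0 row4 -> MISS (open row4); precharges=5
Acc 10: bank0 row0 -> MISS (open row0); precharges=6
Acc 11: bank0 row0 -> HIT
Acc 12: bank2 row0 -> HIT
Acc 13: bank0 row4 -> MISS (open row4); precharges=7
Acc 14: bank0 row2 -> MISS (open row2); precharges=8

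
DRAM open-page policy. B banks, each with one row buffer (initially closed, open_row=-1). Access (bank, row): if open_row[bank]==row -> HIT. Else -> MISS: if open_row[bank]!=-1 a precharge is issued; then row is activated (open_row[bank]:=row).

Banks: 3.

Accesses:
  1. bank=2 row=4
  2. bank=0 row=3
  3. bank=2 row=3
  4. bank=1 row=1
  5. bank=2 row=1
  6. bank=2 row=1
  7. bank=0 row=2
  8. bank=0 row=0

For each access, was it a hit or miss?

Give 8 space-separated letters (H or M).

Answer: M M M M M H M M

Derivation:
Acc 1: bank2 row4 -> MISS (open row4); precharges=0
Acc 2: bank0 row3 -> MISS (open row3); precharges=0
Acc 3: bank2 row3 -> MISS (open row3); precharges=1
Acc 4: bank1 row1 -> MISS (open row1); precharges=1
Acc 5: bank2 row1 -> MISS (open row1); precharges=2
Acc 6: bank2 row1 -> HIT
Acc 7: bank0 row2 -> MISS (open row2); precharges=3
Acc 8: bank0 row0 -> MISS (open row0); precharges=4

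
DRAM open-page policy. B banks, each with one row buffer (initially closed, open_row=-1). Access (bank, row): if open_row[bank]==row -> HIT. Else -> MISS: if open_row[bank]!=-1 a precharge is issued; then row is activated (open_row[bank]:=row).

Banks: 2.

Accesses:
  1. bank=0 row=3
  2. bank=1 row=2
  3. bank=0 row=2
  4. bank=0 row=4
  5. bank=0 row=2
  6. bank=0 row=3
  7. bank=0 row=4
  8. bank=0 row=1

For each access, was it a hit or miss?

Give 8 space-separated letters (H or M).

Acc 1: bank0 row3 -> MISS (open row3); precharges=0
Acc 2: bank1 row2 -> MISS (open row2); precharges=0
Acc 3: bank0 row2 -> MISS (open row2); precharges=1
Acc 4: bank0 row4 -> MISS (open row4); precharges=2
Acc 5: bank0 row2 -> MISS (open row2); precharges=3
Acc 6: bank0 row3 -> MISS (open row3); precharges=4
Acc 7: bank0 row4 -> MISS (open row4); precharges=5
Acc 8: bank0 row1 -> MISS (open row1); precharges=6

Answer: M M M M M M M M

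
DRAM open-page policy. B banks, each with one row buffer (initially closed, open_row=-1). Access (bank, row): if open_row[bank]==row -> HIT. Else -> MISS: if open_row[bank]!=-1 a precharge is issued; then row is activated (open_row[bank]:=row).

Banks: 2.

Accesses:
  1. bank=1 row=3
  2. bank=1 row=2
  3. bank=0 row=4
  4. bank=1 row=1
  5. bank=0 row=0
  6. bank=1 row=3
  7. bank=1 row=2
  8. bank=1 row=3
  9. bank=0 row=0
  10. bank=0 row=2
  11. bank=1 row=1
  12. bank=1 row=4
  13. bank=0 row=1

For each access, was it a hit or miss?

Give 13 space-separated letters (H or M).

Acc 1: bank1 row3 -> MISS (open row3); precharges=0
Acc 2: bank1 row2 -> MISS (open row2); precharges=1
Acc 3: bank0 row4 -> MISS (open row4); precharges=1
Acc 4: bank1 row1 -> MISS (open row1); precharges=2
Acc 5: bank0 row0 -> MISS (open row0); precharges=3
Acc 6: bank1 row3 -> MISS (open row3); precharges=4
Acc 7: bank1 row2 -> MISS (open row2); precharges=5
Acc 8: bank1 row3 -> MISS (open row3); precharges=6
Acc 9: bank0 row0 -> HIT
Acc 10: bank0 row2 -> MISS (open row2); precharges=7
Acc 11: bank1 row1 -> MISS (open row1); precharges=8
Acc 12: bank1 row4 -> MISS (open row4); precharges=9
Acc 13: bank0 row1 -> MISS (open row1); precharges=10

Answer: M M M M M M M M H M M M M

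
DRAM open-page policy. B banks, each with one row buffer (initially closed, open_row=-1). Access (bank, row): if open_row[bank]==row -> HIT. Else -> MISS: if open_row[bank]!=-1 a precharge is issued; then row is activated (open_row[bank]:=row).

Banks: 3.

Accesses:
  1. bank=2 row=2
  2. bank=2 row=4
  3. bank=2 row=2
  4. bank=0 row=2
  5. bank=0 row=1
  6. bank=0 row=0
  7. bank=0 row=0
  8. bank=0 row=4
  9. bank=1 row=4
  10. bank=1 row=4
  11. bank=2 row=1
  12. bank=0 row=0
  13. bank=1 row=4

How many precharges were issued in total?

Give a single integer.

Answer: 7

Derivation:
Acc 1: bank2 row2 -> MISS (open row2); precharges=0
Acc 2: bank2 row4 -> MISS (open row4); precharges=1
Acc 3: bank2 row2 -> MISS (open row2); precharges=2
Acc 4: bank0 row2 -> MISS (open row2); precharges=2
Acc 5: bank0 row1 -> MISS (open row1); precharges=3
Acc 6: bank0 row0 -> MISS (open row0); precharges=4
Acc 7: bank0 row0 -> HIT
Acc 8: bank0 row4 -> MISS (open row4); precharges=5
Acc 9: bank1 row4 -> MISS (open row4); precharges=5
Acc 10: bank1 row4 -> HIT
Acc 11: bank2 row1 -> MISS (open row1); precharges=6
Acc 12: bank0 row0 -> MISS (open row0); precharges=7
Acc 13: bank1 row4 -> HIT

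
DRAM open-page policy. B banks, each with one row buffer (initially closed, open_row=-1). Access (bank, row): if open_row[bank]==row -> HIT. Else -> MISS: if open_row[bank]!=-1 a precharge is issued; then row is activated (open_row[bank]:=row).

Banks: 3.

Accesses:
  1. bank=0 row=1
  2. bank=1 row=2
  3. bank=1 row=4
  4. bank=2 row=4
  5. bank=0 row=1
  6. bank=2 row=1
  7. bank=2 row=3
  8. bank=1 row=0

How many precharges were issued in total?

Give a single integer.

Answer: 4

Derivation:
Acc 1: bank0 row1 -> MISS (open row1); precharges=0
Acc 2: bank1 row2 -> MISS (open row2); precharges=0
Acc 3: bank1 row4 -> MISS (open row4); precharges=1
Acc 4: bank2 row4 -> MISS (open row4); precharges=1
Acc 5: bank0 row1 -> HIT
Acc 6: bank2 row1 -> MISS (open row1); precharges=2
Acc 7: bank2 row3 -> MISS (open row3); precharges=3
Acc 8: bank1 row0 -> MISS (open row0); precharges=4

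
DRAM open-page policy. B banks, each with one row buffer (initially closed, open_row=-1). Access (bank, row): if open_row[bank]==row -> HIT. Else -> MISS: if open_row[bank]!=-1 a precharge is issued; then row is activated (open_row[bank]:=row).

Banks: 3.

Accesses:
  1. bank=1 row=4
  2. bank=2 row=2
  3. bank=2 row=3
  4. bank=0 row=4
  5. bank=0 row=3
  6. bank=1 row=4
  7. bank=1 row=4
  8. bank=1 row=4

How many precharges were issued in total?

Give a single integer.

Acc 1: bank1 row4 -> MISS (open row4); precharges=0
Acc 2: bank2 row2 -> MISS (open row2); precharges=0
Acc 3: bank2 row3 -> MISS (open row3); precharges=1
Acc 4: bank0 row4 -> MISS (open row4); precharges=1
Acc 5: bank0 row3 -> MISS (open row3); precharges=2
Acc 6: bank1 row4 -> HIT
Acc 7: bank1 row4 -> HIT
Acc 8: bank1 row4 -> HIT

Answer: 2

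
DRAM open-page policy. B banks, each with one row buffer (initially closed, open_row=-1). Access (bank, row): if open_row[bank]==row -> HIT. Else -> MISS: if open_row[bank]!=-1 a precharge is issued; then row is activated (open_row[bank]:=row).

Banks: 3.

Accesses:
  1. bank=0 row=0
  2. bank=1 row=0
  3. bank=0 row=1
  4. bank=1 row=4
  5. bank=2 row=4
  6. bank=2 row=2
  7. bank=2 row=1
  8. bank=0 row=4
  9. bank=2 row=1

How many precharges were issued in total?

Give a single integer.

Acc 1: bank0 row0 -> MISS (open row0); precharges=0
Acc 2: bank1 row0 -> MISS (open row0); precharges=0
Acc 3: bank0 row1 -> MISS (open row1); precharges=1
Acc 4: bank1 row4 -> MISS (open row4); precharges=2
Acc 5: bank2 row4 -> MISS (open row4); precharges=2
Acc 6: bank2 row2 -> MISS (open row2); precharges=3
Acc 7: bank2 row1 -> MISS (open row1); precharges=4
Acc 8: bank0 row4 -> MISS (open row4); precharges=5
Acc 9: bank2 row1 -> HIT

Answer: 5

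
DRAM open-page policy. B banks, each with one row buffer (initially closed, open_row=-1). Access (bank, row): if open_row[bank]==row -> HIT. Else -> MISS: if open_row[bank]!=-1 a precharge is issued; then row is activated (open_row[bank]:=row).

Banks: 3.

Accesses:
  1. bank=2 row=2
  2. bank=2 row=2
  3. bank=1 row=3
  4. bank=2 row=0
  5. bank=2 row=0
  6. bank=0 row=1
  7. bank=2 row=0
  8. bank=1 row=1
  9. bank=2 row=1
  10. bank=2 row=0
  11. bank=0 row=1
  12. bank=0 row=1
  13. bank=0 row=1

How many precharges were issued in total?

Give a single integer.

Acc 1: bank2 row2 -> MISS (open row2); precharges=0
Acc 2: bank2 row2 -> HIT
Acc 3: bank1 row3 -> MISS (open row3); precharges=0
Acc 4: bank2 row0 -> MISS (open row0); precharges=1
Acc 5: bank2 row0 -> HIT
Acc 6: bank0 row1 -> MISS (open row1); precharges=1
Acc 7: bank2 row0 -> HIT
Acc 8: bank1 row1 -> MISS (open row1); precharges=2
Acc 9: bank2 row1 -> MISS (open row1); precharges=3
Acc 10: bank2 row0 -> MISS (open row0); precharges=4
Acc 11: bank0 row1 -> HIT
Acc 12: bank0 row1 -> HIT
Acc 13: bank0 row1 -> HIT

Answer: 4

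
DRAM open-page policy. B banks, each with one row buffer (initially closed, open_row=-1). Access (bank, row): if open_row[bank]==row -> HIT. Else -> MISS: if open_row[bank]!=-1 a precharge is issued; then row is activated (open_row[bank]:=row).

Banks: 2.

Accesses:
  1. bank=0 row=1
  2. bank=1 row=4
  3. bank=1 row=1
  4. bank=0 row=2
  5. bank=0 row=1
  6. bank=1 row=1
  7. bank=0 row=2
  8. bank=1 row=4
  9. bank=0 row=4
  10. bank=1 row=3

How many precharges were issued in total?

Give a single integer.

Answer: 7

Derivation:
Acc 1: bank0 row1 -> MISS (open row1); precharges=0
Acc 2: bank1 row4 -> MISS (open row4); precharges=0
Acc 3: bank1 row1 -> MISS (open row1); precharges=1
Acc 4: bank0 row2 -> MISS (open row2); precharges=2
Acc 5: bank0 row1 -> MISS (open row1); precharges=3
Acc 6: bank1 row1 -> HIT
Acc 7: bank0 row2 -> MISS (open row2); precharges=4
Acc 8: bank1 row4 -> MISS (open row4); precharges=5
Acc 9: bank0 row4 -> MISS (open row4); precharges=6
Acc 10: bank1 row3 -> MISS (open row3); precharges=7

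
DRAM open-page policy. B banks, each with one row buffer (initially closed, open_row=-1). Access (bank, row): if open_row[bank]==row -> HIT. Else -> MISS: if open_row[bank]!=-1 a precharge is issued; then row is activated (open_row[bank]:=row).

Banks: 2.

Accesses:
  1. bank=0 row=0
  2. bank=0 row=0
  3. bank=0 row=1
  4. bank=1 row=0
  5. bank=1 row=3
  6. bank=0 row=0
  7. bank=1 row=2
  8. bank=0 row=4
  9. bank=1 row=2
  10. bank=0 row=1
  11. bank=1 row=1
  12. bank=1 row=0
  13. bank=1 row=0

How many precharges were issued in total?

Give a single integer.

Answer: 8

Derivation:
Acc 1: bank0 row0 -> MISS (open row0); precharges=0
Acc 2: bank0 row0 -> HIT
Acc 3: bank0 row1 -> MISS (open row1); precharges=1
Acc 4: bank1 row0 -> MISS (open row0); precharges=1
Acc 5: bank1 row3 -> MISS (open row3); precharges=2
Acc 6: bank0 row0 -> MISS (open row0); precharges=3
Acc 7: bank1 row2 -> MISS (open row2); precharges=4
Acc 8: bank0 row4 -> MISS (open row4); precharges=5
Acc 9: bank1 row2 -> HIT
Acc 10: bank0 row1 -> MISS (open row1); precharges=6
Acc 11: bank1 row1 -> MISS (open row1); precharges=7
Acc 12: bank1 row0 -> MISS (open row0); precharges=8
Acc 13: bank1 row0 -> HIT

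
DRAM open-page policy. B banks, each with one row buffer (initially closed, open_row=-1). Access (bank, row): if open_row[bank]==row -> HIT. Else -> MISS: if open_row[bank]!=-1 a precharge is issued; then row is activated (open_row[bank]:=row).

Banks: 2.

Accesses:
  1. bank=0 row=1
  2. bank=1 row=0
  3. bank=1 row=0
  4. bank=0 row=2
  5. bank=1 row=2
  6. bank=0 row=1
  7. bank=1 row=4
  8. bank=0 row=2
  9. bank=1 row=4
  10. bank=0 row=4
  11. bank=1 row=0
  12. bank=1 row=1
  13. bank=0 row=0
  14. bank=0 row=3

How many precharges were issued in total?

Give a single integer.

Answer: 10

Derivation:
Acc 1: bank0 row1 -> MISS (open row1); precharges=0
Acc 2: bank1 row0 -> MISS (open row0); precharges=0
Acc 3: bank1 row0 -> HIT
Acc 4: bank0 row2 -> MISS (open row2); precharges=1
Acc 5: bank1 row2 -> MISS (open row2); precharges=2
Acc 6: bank0 row1 -> MISS (open row1); precharges=3
Acc 7: bank1 row4 -> MISS (open row4); precharges=4
Acc 8: bank0 row2 -> MISS (open row2); precharges=5
Acc 9: bank1 row4 -> HIT
Acc 10: bank0 row4 -> MISS (open row4); precharges=6
Acc 11: bank1 row0 -> MISS (open row0); precharges=7
Acc 12: bank1 row1 -> MISS (open row1); precharges=8
Acc 13: bank0 row0 -> MISS (open row0); precharges=9
Acc 14: bank0 row3 -> MISS (open row3); precharges=10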